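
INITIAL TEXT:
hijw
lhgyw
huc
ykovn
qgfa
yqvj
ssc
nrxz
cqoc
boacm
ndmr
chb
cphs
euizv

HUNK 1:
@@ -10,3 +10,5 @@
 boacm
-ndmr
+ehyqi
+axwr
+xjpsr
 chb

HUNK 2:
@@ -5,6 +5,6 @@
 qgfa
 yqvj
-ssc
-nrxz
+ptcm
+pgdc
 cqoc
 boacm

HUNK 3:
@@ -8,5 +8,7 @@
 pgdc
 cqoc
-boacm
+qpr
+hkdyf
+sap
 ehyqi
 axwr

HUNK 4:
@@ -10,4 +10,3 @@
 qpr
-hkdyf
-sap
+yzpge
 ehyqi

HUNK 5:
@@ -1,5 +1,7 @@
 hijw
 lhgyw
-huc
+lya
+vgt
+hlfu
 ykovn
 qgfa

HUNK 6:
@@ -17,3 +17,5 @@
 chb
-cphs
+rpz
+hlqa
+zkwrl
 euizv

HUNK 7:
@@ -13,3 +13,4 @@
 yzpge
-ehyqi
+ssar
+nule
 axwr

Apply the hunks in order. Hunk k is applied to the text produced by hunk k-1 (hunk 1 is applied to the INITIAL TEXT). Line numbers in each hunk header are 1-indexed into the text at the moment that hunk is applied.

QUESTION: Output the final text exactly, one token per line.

Answer: hijw
lhgyw
lya
vgt
hlfu
ykovn
qgfa
yqvj
ptcm
pgdc
cqoc
qpr
yzpge
ssar
nule
axwr
xjpsr
chb
rpz
hlqa
zkwrl
euizv

Derivation:
Hunk 1: at line 10 remove [ndmr] add [ehyqi,axwr,xjpsr] -> 16 lines: hijw lhgyw huc ykovn qgfa yqvj ssc nrxz cqoc boacm ehyqi axwr xjpsr chb cphs euizv
Hunk 2: at line 5 remove [ssc,nrxz] add [ptcm,pgdc] -> 16 lines: hijw lhgyw huc ykovn qgfa yqvj ptcm pgdc cqoc boacm ehyqi axwr xjpsr chb cphs euizv
Hunk 3: at line 8 remove [boacm] add [qpr,hkdyf,sap] -> 18 lines: hijw lhgyw huc ykovn qgfa yqvj ptcm pgdc cqoc qpr hkdyf sap ehyqi axwr xjpsr chb cphs euizv
Hunk 4: at line 10 remove [hkdyf,sap] add [yzpge] -> 17 lines: hijw lhgyw huc ykovn qgfa yqvj ptcm pgdc cqoc qpr yzpge ehyqi axwr xjpsr chb cphs euizv
Hunk 5: at line 1 remove [huc] add [lya,vgt,hlfu] -> 19 lines: hijw lhgyw lya vgt hlfu ykovn qgfa yqvj ptcm pgdc cqoc qpr yzpge ehyqi axwr xjpsr chb cphs euizv
Hunk 6: at line 17 remove [cphs] add [rpz,hlqa,zkwrl] -> 21 lines: hijw lhgyw lya vgt hlfu ykovn qgfa yqvj ptcm pgdc cqoc qpr yzpge ehyqi axwr xjpsr chb rpz hlqa zkwrl euizv
Hunk 7: at line 13 remove [ehyqi] add [ssar,nule] -> 22 lines: hijw lhgyw lya vgt hlfu ykovn qgfa yqvj ptcm pgdc cqoc qpr yzpge ssar nule axwr xjpsr chb rpz hlqa zkwrl euizv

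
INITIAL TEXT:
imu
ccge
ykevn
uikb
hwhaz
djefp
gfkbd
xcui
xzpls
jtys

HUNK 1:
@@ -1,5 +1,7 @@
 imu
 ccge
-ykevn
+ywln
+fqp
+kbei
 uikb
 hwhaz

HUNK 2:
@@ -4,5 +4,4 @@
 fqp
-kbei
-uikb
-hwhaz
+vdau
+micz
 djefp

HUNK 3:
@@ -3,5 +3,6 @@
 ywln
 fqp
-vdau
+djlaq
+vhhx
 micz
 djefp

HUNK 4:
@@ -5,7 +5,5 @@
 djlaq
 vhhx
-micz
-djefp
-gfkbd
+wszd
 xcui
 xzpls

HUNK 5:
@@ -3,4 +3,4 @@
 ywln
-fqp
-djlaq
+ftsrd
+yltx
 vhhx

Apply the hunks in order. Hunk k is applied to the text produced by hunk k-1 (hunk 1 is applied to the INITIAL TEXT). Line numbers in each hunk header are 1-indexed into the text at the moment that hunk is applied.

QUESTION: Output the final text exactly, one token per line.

Hunk 1: at line 1 remove [ykevn] add [ywln,fqp,kbei] -> 12 lines: imu ccge ywln fqp kbei uikb hwhaz djefp gfkbd xcui xzpls jtys
Hunk 2: at line 4 remove [kbei,uikb,hwhaz] add [vdau,micz] -> 11 lines: imu ccge ywln fqp vdau micz djefp gfkbd xcui xzpls jtys
Hunk 3: at line 3 remove [vdau] add [djlaq,vhhx] -> 12 lines: imu ccge ywln fqp djlaq vhhx micz djefp gfkbd xcui xzpls jtys
Hunk 4: at line 5 remove [micz,djefp,gfkbd] add [wszd] -> 10 lines: imu ccge ywln fqp djlaq vhhx wszd xcui xzpls jtys
Hunk 5: at line 3 remove [fqp,djlaq] add [ftsrd,yltx] -> 10 lines: imu ccge ywln ftsrd yltx vhhx wszd xcui xzpls jtys

Answer: imu
ccge
ywln
ftsrd
yltx
vhhx
wszd
xcui
xzpls
jtys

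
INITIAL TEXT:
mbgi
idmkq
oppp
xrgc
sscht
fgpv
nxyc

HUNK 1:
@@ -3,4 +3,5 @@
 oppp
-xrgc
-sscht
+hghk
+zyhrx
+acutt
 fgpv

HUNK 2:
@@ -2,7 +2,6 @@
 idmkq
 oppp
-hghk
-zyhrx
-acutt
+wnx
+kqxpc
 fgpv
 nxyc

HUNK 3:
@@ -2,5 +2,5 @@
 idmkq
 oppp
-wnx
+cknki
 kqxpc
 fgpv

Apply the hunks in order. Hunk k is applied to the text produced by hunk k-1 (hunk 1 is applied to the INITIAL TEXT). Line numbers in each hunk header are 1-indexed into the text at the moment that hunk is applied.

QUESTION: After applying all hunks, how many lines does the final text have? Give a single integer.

Hunk 1: at line 3 remove [xrgc,sscht] add [hghk,zyhrx,acutt] -> 8 lines: mbgi idmkq oppp hghk zyhrx acutt fgpv nxyc
Hunk 2: at line 2 remove [hghk,zyhrx,acutt] add [wnx,kqxpc] -> 7 lines: mbgi idmkq oppp wnx kqxpc fgpv nxyc
Hunk 3: at line 2 remove [wnx] add [cknki] -> 7 lines: mbgi idmkq oppp cknki kqxpc fgpv nxyc
Final line count: 7

Answer: 7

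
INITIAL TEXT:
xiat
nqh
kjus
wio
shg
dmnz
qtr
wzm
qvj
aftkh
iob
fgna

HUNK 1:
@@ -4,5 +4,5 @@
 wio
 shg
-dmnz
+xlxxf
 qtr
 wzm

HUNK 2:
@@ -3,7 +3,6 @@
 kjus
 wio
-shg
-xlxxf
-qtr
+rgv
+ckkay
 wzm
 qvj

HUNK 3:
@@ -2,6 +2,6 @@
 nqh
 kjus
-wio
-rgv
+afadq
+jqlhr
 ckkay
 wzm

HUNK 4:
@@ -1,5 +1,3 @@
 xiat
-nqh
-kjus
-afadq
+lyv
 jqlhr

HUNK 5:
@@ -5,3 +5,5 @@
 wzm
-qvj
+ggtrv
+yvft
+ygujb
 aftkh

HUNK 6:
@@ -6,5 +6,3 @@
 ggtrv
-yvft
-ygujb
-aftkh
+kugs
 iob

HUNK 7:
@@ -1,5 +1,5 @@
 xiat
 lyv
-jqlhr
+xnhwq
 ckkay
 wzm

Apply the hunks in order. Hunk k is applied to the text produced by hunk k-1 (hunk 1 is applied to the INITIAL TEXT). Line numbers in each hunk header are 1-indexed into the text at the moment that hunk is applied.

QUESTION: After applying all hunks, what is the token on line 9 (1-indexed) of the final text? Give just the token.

Hunk 1: at line 4 remove [dmnz] add [xlxxf] -> 12 lines: xiat nqh kjus wio shg xlxxf qtr wzm qvj aftkh iob fgna
Hunk 2: at line 3 remove [shg,xlxxf,qtr] add [rgv,ckkay] -> 11 lines: xiat nqh kjus wio rgv ckkay wzm qvj aftkh iob fgna
Hunk 3: at line 2 remove [wio,rgv] add [afadq,jqlhr] -> 11 lines: xiat nqh kjus afadq jqlhr ckkay wzm qvj aftkh iob fgna
Hunk 4: at line 1 remove [nqh,kjus,afadq] add [lyv] -> 9 lines: xiat lyv jqlhr ckkay wzm qvj aftkh iob fgna
Hunk 5: at line 5 remove [qvj] add [ggtrv,yvft,ygujb] -> 11 lines: xiat lyv jqlhr ckkay wzm ggtrv yvft ygujb aftkh iob fgna
Hunk 6: at line 6 remove [yvft,ygujb,aftkh] add [kugs] -> 9 lines: xiat lyv jqlhr ckkay wzm ggtrv kugs iob fgna
Hunk 7: at line 1 remove [jqlhr] add [xnhwq] -> 9 lines: xiat lyv xnhwq ckkay wzm ggtrv kugs iob fgna
Final line 9: fgna

Answer: fgna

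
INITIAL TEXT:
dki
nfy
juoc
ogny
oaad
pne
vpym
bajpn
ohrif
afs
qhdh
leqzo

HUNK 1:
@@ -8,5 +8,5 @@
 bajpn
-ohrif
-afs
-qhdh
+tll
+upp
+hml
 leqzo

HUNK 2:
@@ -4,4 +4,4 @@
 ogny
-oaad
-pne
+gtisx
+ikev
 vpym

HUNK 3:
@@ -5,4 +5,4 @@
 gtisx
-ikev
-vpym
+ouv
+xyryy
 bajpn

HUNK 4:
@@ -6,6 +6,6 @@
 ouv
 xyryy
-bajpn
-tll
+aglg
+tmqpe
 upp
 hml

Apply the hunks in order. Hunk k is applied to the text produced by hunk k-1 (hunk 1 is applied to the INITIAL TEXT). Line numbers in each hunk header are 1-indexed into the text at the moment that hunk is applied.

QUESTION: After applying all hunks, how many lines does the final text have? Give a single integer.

Hunk 1: at line 8 remove [ohrif,afs,qhdh] add [tll,upp,hml] -> 12 lines: dki nfy juoc ogny oaad pne vpym bajpn tll upp hml leqzo
Hunk 2: at line 4 remove [oaad,pne] add [gtisx,ikev] -> 12 lines: dki nfy juoc ogny gtisx ikev vpym bajpn tll upp hml leqzo
Hunk 3: at line 5 remove [ikev,vpym] add [ouv,xyryy] -> 12 lines: dki nfy juoc ogny gtisx ouv xyryy bajpn tll upp hml leqzo
Hunk 4: at line 6 remove [bajpn,tll] add [aglg,tmqpe] -> 12 lines: dki nfy juoc ogny gtisx ouv xyryy aglg tmqpe upp hml leqzo
Final line count: 12

Answer: 12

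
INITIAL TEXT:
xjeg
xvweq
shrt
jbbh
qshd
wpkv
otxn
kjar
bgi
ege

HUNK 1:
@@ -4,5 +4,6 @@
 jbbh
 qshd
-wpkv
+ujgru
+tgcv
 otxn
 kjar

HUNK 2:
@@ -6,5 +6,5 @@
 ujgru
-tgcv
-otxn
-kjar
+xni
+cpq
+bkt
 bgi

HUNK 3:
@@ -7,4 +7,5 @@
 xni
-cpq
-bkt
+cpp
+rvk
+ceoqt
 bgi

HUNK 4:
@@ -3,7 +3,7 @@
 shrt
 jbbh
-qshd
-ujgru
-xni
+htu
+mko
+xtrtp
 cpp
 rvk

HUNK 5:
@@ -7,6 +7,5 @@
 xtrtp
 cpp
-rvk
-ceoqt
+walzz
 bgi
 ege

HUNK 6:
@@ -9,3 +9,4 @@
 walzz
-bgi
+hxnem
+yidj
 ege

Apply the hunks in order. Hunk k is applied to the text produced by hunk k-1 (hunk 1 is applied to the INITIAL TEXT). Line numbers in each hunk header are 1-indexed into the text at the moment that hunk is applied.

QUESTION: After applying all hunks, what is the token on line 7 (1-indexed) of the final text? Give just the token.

Answer: xtrtp

Derivation:
Hunk 1: at line 4 remove [wpkv] add [ujgru,tgcv] -> 11 lines: xjeg xvweq shrt jbbh qshd ujgru tgcv otxn kjar bgi ege
Hunk 2: at line 6 remove [tgcv,otxn,kjar] add [xni,cpq,bkt] -> 11 lines: xjeg xvweq shrt jbbh qshd ujgru xni cpq bkt bgi ege
Hunk 3: at line 7 remove [cpq,bkt] add [cpp,rvk,ceoqt] -> 12 lines: xjeg xvweq shrt jbbh qshd ujgru xni cpp rvk ceoqt bgi ege
Hunk 4: at line 3 remove [qshd,ujgru,xni] add [htu,mko,xtrtp] -> 12 lines: xjeg xvweq shrt jbbh htu mko xtrtp cpp rvk ceoqt bgi ege
Hunk 5: at line 7 remove [rvk,ceoqt] add [walzz] -> 11 lines: xjeg xvweq shrt jbbh htu mko xtrtp cpp walzz bgi ege
Hunk 6: at line 9 remove [bgi] add [hxnem,yidj] -> 12 lines: xjeg xvweq shrt jbbh htu mko xtrtp cpp walzz hxnem yidj ege
Final line 7: xtrtp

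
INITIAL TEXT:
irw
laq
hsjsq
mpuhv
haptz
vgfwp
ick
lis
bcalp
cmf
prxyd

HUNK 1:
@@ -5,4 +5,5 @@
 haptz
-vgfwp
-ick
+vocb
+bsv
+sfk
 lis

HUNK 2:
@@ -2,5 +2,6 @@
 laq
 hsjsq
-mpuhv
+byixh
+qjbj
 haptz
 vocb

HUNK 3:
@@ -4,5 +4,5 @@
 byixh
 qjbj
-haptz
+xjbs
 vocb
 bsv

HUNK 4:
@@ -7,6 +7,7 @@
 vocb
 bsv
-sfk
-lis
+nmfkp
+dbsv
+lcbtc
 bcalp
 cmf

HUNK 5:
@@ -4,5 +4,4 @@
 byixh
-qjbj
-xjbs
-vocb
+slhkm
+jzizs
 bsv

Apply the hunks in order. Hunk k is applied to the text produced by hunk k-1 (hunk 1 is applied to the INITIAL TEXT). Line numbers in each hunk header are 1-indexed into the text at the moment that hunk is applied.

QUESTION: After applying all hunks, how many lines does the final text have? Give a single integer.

Answer: 13

Derivation:
Hunk 1: at line 5 remove [vgfwp,ick] add [vocb,bsv,sfk] -> 12 lines: irw laq hsjsq mpuhv haptz vocb bsv sfk lis bcalp cmf prxyd
Hunk 2: at line 2 remove [mpuhv] add [byixh,qjbj] -> 13 lines: irw laq hsjsq byixh qjbj haptz vocb bsv sfk lis bcalp cmf prxyd
Hunk 3: at line 4 remove [haptz] add [xjbs] -> 13 lines: irw laq hsjsq byixh qjbj xjbs vocb bsv sfk lis bcalp cmf prxyd
Hunk 4: at line 7 remove [sfk,lis] add [nmfkp,dbsv,lcbtc] -> 14 lines: irw laq hsjsq byixh qjbj xjbs vocb bsv nmfkp dbsv lcbtc bcalp cmf prxyd
Hunk 5: at line 4 remove [qjbj,xjbs,vocb] add [slhkm,jzizs] -> 13 lines: irw laq hsjsq byixh slhkm jzizs bsv nmfkp dbsv lcbtc bcalp cmf prxyd
Final line count: 13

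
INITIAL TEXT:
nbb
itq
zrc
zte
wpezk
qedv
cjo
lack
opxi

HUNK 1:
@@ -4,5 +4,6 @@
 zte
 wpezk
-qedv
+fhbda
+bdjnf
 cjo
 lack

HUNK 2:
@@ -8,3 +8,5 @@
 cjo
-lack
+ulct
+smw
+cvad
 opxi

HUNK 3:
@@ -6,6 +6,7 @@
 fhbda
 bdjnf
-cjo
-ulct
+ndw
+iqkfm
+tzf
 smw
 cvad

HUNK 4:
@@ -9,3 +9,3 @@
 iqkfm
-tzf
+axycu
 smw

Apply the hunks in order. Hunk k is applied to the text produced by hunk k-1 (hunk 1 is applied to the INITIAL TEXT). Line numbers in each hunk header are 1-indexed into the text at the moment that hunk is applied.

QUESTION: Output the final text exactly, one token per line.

Answer: nbb
itq
zrc
zte
wpezk
fhbda
bdjnf
ndw
iqkfm
axycu
smw
cvad
opxi

Derivation:
Hunk 1: at line 4 remove [qedv] add [fhbda,bdjnf] -> 10 lines: nbb itq zrc zte wpezk fhbda bdjnf cjo lack opxi
Hunk 2: at line 8 remove [lack] add [ulct,smw,cvad] -> 12 lines: nbb itq zrc zte wpezk fhbda bdjnf cjo ulct smw cvad opxi
Hunk 3: at line 6 remove [cjo,ulct] add [ndw,iqkfm,tzf] -> 13 lines: nbb itq zrc zte wpezk fhbda bdjnf ndw iqkfm tzf smw cvad opxi
Hunk 4: at line 9 remove [tzf] add [axycu] -> 13 lines: nbb itq zrc zte wpezk fhbda bdjnf ndw iqkfm axycu smw cvad opxi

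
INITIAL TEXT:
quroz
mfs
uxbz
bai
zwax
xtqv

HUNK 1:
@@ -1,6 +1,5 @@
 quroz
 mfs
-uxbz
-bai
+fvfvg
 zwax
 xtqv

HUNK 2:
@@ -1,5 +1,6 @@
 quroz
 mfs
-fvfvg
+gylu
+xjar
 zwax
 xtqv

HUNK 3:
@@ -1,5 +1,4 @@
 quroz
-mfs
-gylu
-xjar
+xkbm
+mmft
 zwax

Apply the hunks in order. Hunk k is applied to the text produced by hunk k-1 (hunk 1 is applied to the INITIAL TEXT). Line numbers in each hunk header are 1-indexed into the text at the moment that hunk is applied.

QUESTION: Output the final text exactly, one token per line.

Hunk 1: at line 1 remove [uxbz,bai] add [fvfvg] -> 5 lines: quroz mfs fvfvg zwax xtqv
Hunk 2: at line 1 remove [fvfvg] add [gylu,xjar] -> 6 lines: quroz mfs gylu xjar zwax xtqv
Hunk 3: at line 1 remove [mfs,gylu,xjar] add [xkbm,mmft] -> 5 lines: quroz xkbm mmft zwax xtqv

Answer: quroz
xkbm
mmft
zwax
xtqv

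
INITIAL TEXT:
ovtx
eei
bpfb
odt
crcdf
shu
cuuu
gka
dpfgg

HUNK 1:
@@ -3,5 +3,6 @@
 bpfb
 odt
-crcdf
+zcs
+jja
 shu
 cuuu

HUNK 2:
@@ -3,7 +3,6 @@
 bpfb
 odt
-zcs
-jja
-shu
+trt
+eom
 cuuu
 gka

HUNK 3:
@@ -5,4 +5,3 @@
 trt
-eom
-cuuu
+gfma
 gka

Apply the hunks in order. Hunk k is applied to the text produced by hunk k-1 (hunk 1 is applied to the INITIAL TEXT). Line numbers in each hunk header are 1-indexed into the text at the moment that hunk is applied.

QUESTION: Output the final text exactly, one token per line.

Hunk 1: at line 3 remove [crcdf] add [zcs,jja] -> 10 lines: ovtx eei bpfb odt zcs jja shu cuuu gka dpfgg
Hunk 2: at line 3 remove [zcs,jja,shu] add [trt,eom] -> 9 lines: ovtx eei bpfb odt trt eom cuuu gka dpfgg
Hunk 3: at line 5 remove [eom,cuuu] add [gfma] -> 8 lines: ovtx eei bpfb odt trt gfma gka dpfgg

Answer: ovtx
eei
bpfb
odt
trt
gfma
gka
dpfgg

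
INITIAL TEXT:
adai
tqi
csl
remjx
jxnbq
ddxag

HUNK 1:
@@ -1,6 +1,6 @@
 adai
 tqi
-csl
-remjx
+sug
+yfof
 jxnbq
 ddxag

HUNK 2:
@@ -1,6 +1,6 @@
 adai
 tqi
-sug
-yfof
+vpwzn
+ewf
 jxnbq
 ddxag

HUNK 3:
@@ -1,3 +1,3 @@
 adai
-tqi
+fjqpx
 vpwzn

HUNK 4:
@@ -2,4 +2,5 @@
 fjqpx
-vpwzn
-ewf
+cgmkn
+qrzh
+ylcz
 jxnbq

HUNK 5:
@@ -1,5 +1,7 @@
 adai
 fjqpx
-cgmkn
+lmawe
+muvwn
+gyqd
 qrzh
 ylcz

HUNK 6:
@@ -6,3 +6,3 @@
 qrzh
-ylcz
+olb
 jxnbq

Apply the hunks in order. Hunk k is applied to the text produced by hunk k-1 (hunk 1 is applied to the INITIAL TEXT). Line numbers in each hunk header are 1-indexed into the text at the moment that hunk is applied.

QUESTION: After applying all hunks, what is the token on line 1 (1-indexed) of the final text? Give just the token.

Answer: adai

Derivation:
Hunk 1: at line 1 remove [csl,remjx] add [sug,yfof] -> 6 lines: adai tqi sug yfof jxnbq ddxag
Hunk 2: at line 1 remove [sug,yfof] add [vpwzn,ewf] -> 6 lines: adai tqi vpwzn ewf jxnbq ddxag
Hunk 3: at line 1 remove [tqi] add [fjqpx] -> 6 lines: adai fjqpx vpwzn ewf jxnbq ddxag
Hunk 4: at line 2 remove [vpwzn,ewf] add [cgmkn,qrzh,ylcz] -> 7 lines: adai fjqpx cgmkn qrzh ylcz jxnbq ddxag
Hunk 5: at line 1 remove [cgmkn] add [lmawe,muvwn,gyqd] -> 9 lines: adai fjqpx lmawe muvwn gyqd qrzh ylcz jxnbq ddxag
Hunk 6: at line 6 remove [ylcz] add [olb] -> 9 lines: adai fjqpx lmawe muvwn gyqd qrzh olb jxnbq ddxag
Final line 1: adai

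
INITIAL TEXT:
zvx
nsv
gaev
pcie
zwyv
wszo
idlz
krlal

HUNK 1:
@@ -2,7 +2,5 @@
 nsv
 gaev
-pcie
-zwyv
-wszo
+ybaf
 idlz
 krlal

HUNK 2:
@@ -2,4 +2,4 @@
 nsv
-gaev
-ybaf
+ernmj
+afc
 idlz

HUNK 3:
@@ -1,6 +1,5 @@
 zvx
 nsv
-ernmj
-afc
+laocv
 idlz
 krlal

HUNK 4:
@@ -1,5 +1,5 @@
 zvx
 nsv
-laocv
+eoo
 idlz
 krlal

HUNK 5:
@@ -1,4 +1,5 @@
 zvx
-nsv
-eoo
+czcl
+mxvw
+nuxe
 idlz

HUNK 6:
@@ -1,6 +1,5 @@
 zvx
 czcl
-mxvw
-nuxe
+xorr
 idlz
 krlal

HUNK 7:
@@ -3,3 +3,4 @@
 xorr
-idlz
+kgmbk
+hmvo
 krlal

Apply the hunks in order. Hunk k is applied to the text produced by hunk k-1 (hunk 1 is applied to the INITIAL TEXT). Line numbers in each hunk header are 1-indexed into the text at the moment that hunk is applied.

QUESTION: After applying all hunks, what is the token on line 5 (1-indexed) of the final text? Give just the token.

Hunk 1: at line 2 remove [pcie,zwyv,wszo] add [ybaf] -> 6 lines: zvx nsv gaev ybaf idlz krlal
Hunk 2: at line 2 remove [gaev,ybaf] add [ernmj,afc] -> 6 lines: zvx nsv ernmj afc idlz krlal
Hunk 3: at line 1 remove [ernmj,afc] add [laocv] -> 5 lines: zvx nsv laocv idlz krlal
Hunk 4: at line 1 remove [laocv] add [eoo] -> 5 lines: zvx nsv eoo idlz krlal
Hunk 5: at line 1 remove [nsv,eoo] add [czcl,mxvw,nuxe] -> 6 lines: zvx czcl mxvw nuxe idlz krlal
Hunk 6: at line 1 remove [mxvw,nuxe] add [xorr] -> 5 lines: zvx czcl xorr idlz krlal
Hunk 7: at line 3 remove [idlz] add [kgmbk,hmvo] -> 6 lines: zvx czcl xorr kgmbk hmvo krlal
Final line 5: hmvo

Answer: hmvo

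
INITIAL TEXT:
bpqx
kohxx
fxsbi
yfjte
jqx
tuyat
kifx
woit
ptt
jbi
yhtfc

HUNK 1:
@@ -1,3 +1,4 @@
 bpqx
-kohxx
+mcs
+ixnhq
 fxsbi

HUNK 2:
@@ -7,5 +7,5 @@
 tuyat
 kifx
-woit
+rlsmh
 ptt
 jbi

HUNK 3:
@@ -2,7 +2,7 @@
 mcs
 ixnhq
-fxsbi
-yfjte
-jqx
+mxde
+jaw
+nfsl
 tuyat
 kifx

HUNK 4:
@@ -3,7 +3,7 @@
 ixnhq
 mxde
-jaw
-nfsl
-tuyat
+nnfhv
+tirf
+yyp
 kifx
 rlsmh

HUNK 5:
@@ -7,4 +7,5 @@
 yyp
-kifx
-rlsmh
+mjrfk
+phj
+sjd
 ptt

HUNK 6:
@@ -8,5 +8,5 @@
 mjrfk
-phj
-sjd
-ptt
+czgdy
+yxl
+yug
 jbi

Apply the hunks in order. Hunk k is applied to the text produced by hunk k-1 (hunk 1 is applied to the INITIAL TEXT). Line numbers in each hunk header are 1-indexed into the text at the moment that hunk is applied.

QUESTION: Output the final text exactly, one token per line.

Answer: bpqx
mcs
ixnhq
mxde
nnfhv
tirf
yyp
mjrfk
czgdy
yxl
yug
jbi
yhtfc

Derivation:
Hunk 1: at line 1 remove [kohxx] add [mcs,ixnhq] -> 12 lines: bpqx mcs ixnhq fxsbi yfjte jqx tuyat kifx woit ptt jbi yhtfc
Hunk 2: at line 7 remove [woit] add [rlsmh] -> 12 lines: bpqx mcs ixnhq fxsbi yfjte jqx tuyat kifx rlsmh ptt jbi yhtfc
Hunk 3: at line 2 remove [fxsbi,yfjte,jqx] add [mxde,jaw,nfsl] -> 12 lines: bpqx mcs ixnhq mxde jaw nfsl tuyat kifx rlsmh ptt jbi yhtfc
Hunk 4: at line 3 remove [jaw,nfsl,tuyat] add [nnfhv,tirf,yyp] -> 12 lines: bpqx mcs ixnhq mxde nnfhv tirf yyp kifx rlsmh ptt jbi yhtfc
Hunk 5: at line 7 remove [kifx,rlsmh] add [mjrfk,phj,sjd] -> 13 lines: bpqx mcs ixnhq mxde nnfhv tirf yyp mjrfk phj sjd ptt jbi yhtfc
Hunk 6: at line 8 remove [phj,sjd,ptt] add [czgdy,yxl,yug] -> 13 lines: bpqx mcs ixnhq mxde nnfhv tirf yyp mjrfk czgdy yxl yug jbi yhtfc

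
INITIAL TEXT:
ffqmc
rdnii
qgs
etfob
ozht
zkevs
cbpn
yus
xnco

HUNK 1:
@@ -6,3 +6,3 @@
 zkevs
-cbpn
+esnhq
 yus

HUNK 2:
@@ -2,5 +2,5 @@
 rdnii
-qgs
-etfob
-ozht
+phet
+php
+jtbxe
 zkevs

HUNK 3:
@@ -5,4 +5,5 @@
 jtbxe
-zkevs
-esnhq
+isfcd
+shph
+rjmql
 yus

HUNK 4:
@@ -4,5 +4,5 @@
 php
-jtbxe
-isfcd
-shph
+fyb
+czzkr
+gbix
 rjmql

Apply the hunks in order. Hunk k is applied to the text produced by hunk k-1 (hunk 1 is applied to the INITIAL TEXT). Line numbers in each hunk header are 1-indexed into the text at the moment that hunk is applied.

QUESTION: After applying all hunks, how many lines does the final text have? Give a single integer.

Hunk 1: at line 6 remove [cbpn] add [esnhq] -> 9 lines: ffqmc rdnii qgs etfob ozht zkevs esnhq yus xnco
Hunk 2: at line 2 remove [qgs,etfob,ozht] add [phet,php,jtbxe] -> 9 lines: ffqmc rdnii phet php jtbxe zkevs esnhq yus xnco
Hunk 3: at line 5 remove [zkevs,esnhq] add [isfcd,shph,rjmql] -> 10 lines: ffqmc rdnii phet php jtbxe isfcd shph rjmql yus xnco
Hunk 4: at line 4 remove [jtbxe,isfcd,shph] add [fyb,czzkr,gbix] -> 10 lines: ffqmc rdnii phet php fyb czzkr gbix rjmql yus xnco
Final line count: 10

Answer: 10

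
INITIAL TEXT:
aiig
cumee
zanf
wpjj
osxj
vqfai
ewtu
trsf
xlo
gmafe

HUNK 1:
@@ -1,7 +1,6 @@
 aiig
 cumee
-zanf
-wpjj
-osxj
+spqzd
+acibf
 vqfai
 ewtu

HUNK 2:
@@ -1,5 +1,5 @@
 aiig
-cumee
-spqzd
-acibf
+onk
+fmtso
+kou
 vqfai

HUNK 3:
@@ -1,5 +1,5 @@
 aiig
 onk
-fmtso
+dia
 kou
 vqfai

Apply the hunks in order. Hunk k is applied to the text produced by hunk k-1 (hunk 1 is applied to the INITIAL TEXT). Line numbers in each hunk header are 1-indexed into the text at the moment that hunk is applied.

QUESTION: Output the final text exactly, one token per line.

Answer: aiig
onk
dia
kou
vqfai
ewtu
trsf
xlo
gmafe

Derivation:
Hunk 1: at line 1 remove [zanf,wpjj,osxj] add [spqzd,acibf] -> 9 lines: aiig cumee spqzd acibf vqfai ewtu trsf xlo gmafe
Hunk 2: at line 1 remove [cumee,spqzd,acibf] add [onk,fmtso,kou] -> 9 lines: aiig onk fmtso kou vqfai ewtu trsf xlo gmafe
Hunk 3: at line 1 remove [fmtso] add [dia] -> 9 lines: aiig onk dia kou vqfai ewtu trsf xlo gmafe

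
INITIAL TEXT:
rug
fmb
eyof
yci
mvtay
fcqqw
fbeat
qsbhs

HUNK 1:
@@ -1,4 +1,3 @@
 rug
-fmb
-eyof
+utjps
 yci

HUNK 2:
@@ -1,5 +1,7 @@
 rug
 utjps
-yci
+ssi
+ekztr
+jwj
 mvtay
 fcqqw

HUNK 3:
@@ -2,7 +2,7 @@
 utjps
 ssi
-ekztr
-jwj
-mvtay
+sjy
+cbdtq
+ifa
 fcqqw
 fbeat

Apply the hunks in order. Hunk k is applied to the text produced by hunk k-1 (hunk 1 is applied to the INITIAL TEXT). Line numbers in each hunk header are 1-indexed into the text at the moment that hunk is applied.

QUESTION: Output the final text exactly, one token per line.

Answer: rug
utjps
ssi
sjy
cbdtq
ifa
fcqqw
fbeat
qsbhs

Derivation:
Hunk 1: at line 1 remove [fmb,eyof] add [utjps] -> 7 lines: rug utjps yci mvtay fcqqw fbeat qsbhs
Hunk 2: at line 1 remove [yci] add [ssi,ekztr,jwj] -> 9 lines: rug utjps ssi ekztr jwj mvtay fcqqw fbeat qsbhs
Hunk 3: at line 2 remove [ekztr,jwj,mvtay] add [sjy,cbdtq,ifa] -> 9 lines: rug utjps ssi sjy cbdtq ifa fcqqw fbeat qsbhs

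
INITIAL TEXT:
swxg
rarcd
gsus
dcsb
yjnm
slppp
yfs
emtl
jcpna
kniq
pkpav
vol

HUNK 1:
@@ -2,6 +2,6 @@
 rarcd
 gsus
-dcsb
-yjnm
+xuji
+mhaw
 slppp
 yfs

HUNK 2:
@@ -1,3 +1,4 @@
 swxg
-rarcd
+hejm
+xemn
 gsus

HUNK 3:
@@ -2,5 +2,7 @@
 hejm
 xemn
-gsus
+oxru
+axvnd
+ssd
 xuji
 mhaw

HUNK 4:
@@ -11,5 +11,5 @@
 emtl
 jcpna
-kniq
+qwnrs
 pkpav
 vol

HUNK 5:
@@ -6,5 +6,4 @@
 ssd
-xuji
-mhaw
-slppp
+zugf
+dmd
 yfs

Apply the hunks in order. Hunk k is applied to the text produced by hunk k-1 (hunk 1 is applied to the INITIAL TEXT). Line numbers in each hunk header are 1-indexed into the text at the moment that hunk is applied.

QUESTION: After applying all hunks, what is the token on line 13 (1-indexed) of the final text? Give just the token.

Hunk 1: at line 2 remove [dcsb,yjnm] add [xuji,mhaw] -> 12 lines: swxg rarcd gsus xuji mhaw slppp yfs emtl jcpna kniq pkpav vol
Hunk 2: at line 1 remove [rarcd] add [hejm,xemn] -> 13 lines: swxg hejm xemn gsus xuji mhaw slppp yfs emtl jcpna kniq pkpav vol
Hunk 3: at line 2 remove [gsus] add [oxru,axvnd,ssd] -> 15 lines: swxg hejm xemn oxru axvnd ssd xuji mhaw slppp yfs emtl jcpna kniq pkpav vol
Hunk 4: at line 11 remove [kniq] add [qwnrs] -> 15 lines: swxg hejm xemn oxru axvnd ssd xuji mhaw slppp yfs emtl jcpna qwnrs pkpav vol
Hunk 5: at line 6 remove [xuji,mhaw,slppp] add [zugf,dmd] -> 14 lines: swxg hejm xemn oxru axvnd ssd zugf dmd yfs emtl jcpna qwnrs pkpav vol
Final line 13: pkpav

Answer: pkpav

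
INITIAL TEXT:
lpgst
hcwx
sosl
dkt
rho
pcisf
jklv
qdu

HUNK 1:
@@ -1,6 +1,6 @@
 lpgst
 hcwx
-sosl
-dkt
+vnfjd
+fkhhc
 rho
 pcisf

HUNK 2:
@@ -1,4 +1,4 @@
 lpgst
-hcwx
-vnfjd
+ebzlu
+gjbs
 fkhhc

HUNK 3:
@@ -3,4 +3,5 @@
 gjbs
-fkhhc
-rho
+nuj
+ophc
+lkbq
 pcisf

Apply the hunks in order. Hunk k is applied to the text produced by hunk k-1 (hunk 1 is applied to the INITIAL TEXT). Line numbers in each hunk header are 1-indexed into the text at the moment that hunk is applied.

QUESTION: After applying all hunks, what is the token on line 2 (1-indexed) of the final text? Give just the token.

Answer: ebzlu

Derivation:
Hunk 1: at line 1 remove [sosl,dkt] add [vnfjd,fkhhc] -> 8 lines: lpgst hcwx vnfjd fkhhc rho pcisf jklv qdu
Hunk 2: at line 1 remove [hcwx,vnfjd] add [ebzlu,gjbs] -> 8 lines: lpgst ebzlu gjbs fkhhc rho pcisf jklv qdu
Hunk 3: at line 3 remove [fkhhc,rho] add [nuj,ophc,lkbq] -> 9 lines: lpgst ebzlu gjbs nuj ophc lkbq pcisf jklv qdu
Final line 2: ebzlu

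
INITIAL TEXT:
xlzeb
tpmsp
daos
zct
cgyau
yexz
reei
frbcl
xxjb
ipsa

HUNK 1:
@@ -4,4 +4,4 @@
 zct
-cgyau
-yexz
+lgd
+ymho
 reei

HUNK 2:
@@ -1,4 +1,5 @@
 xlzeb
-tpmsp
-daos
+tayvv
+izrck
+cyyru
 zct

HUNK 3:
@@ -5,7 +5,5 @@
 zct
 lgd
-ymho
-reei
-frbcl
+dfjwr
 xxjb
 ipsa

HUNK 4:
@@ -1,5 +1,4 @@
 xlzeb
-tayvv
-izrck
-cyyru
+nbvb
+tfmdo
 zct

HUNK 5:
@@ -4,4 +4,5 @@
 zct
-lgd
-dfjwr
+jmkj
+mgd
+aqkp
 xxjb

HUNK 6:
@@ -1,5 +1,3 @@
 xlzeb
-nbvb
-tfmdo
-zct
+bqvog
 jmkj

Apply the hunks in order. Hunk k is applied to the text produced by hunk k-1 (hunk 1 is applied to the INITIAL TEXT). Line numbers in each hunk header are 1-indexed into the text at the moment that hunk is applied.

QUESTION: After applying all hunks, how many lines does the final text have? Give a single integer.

Hunk 1: at line 4 remove [cgyau,yexz] add [lgd,ymho] -> 10 lines: xlzeb tpmsp daos zct lgd ymho reei frbcl xxjb ipsa
Hunk 2: at line 1 remove [tpmsp,daos] add [tayvv,izrck,cyyru] -> 11 lines: xlzeb tayvv izrck cyyru zct lgd ymho reei frbcl xxjb ipsa
Hunk 3: at line 5 remove [ymho,reei,frbcl] add [dfjwr] -> 9 lines: xlzeb tayvv izrck cyyru zct lgd dfjwr xxjb ipsa
Hunk 4: at line 1 remove [tayvv,izrck,cyyru] add [nbvb,tfmdo] -> 8 lines: xlzeb nbvb tfmdo zct lgd dfjwr xxjb ipsa
Hunk 5: at line 4 remove [lgd,dfjwr] add [jmkj,mgd,aqkp] -> 9 lines: xlzeb nbvb tfmdo zct jmkj mgd aqkp xxjb ipsa
Hunk 6: at line 1 remove [nbvb,tfmdo,zct] add [bqvog] -> 7 lines: xlzeb bqvog jmkj mgd aqkp xxjb ipsa
Final line count: 7

Answer: 7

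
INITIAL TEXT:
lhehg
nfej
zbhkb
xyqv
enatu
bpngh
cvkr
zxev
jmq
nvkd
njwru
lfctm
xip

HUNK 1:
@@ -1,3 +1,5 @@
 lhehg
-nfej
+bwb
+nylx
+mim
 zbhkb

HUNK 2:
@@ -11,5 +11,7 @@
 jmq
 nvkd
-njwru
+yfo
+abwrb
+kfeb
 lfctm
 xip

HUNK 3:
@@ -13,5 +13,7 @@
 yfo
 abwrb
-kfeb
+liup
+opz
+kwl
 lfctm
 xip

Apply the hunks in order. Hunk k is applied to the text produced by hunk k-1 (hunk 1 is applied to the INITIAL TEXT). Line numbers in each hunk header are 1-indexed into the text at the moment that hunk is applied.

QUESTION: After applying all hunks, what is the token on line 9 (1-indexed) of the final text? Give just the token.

Answer: cvkr

Derivation:
Hunk 1: at line 1 remove [nfej] add [bwb,nylx,mim] -> 15 lines: lhehg bwb nylx mim zbhkb xyqv enatu bpngh cvkr zxev jmq nvkd njwru lfctm xip
Hunk 2: at line 11 remove [njwru] add [yfo,abwrb,kfeb] -> 17 lines: lhehg bwb nylx mim zbhkb xyqv enatu bpngh cvkr zxev jmq nvkd yfo abwrb kfeb lfctm xip
Hunk 3: at line 13 remove [kfeb] add [liup,opz,kwl] -> 19 lines: lhehg bwb nylx mim zbhkb xyqv enatu bpngh cvkr zxev jmq nvkd yfo abwrb liup opz kwl lfctm xip
Final line 9: cvkr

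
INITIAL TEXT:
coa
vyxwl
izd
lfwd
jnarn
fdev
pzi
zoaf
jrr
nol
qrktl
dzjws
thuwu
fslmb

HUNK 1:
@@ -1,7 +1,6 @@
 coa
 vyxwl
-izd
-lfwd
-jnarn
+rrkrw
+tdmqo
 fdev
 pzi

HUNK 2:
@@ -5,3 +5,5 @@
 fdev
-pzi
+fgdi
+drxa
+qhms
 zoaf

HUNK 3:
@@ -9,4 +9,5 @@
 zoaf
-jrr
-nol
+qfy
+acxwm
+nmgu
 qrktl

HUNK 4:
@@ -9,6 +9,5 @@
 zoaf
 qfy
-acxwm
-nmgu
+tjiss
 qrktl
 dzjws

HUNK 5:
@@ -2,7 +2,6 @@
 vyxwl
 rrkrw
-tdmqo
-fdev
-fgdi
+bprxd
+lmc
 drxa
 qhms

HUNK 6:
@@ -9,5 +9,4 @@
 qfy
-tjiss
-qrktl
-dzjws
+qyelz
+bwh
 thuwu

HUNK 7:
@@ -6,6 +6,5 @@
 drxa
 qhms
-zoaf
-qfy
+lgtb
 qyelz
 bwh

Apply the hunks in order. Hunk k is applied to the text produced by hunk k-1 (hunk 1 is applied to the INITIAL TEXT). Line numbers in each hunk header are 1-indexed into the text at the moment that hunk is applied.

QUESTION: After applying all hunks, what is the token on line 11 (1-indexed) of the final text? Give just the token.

Hunk 1: at line 1 remove [izd,lfwd,jnarn] add [rrkrw,tdmqo] -> 13 lines: coa vyxwl rrkrw tdmqo fdev pzi zoaf jrr nol qrktl dzjws thuwu fslmb
Hunk 2: at line 5 remove [pzi] add [fgdi,drxa,qhms] -> 15 lines: coa vyxwl rrkrw tdmqo fdev fgdi drxa qhms zoaf jrr nol qrktl dzjws thuwu fslmb
Hunk 3: at line 9 remove [jrr,nol] add [qfy,acxwm,nmgu] -> 16 lines: coa vyxwl rrkrw tdmqo fdev fgdi drxa qhms zoaf qfy acxwm nmgu qrktl dzjws thuwu fslmb
Hunk 4: at line 9 remove [acxwm,nmgu] add [tjiss] -> 15 lines: coa vyxwl rrkrw tdmqo fdev fgdi drxa qhms zoaf qfy tjiss qrktl dzjws thuwu fslmb
Hunk 5: at line 2 remove [tdmqo,fdev,fgdi] add [bprxd,lmc] -> 14 lines: coa vyxwl rrkrw bprxd lmc drxa qhms zoaf qfy tjiss qrktl dzjws thuwu fslmb
Hunk 6: at line 9 remove [tjiss,qrktl,dzjws] add [qyelz,bwh] -> 13 lines: coa vyxwl rrkrw bprxd lmc drxa qhms zoaf qfy qyelz bwh thuwu fslmb
Hunk 7: at line 6 remove [zoaf,qfy] add [lgtb] -> 12 lines: coa vyxwl rrkrw bprxd lmc drxa qhms lgtb qyelz bwh thuwu fslmb
Final line 11: thuwu

Answer: thuwu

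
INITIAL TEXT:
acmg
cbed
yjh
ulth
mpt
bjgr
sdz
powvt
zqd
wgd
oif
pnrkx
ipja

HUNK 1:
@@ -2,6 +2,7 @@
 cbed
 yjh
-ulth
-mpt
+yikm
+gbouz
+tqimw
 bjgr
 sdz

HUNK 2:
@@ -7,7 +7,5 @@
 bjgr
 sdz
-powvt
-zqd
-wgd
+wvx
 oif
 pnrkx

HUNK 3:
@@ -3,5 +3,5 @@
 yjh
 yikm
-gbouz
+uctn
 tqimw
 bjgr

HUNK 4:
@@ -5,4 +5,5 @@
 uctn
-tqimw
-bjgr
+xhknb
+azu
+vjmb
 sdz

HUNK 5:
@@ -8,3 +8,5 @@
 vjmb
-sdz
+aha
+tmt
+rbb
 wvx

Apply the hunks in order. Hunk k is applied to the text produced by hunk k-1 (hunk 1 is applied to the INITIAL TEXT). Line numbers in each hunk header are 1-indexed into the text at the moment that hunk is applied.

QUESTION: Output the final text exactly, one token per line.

Hunk 1: at line 2 remove [ulth,mpt] add [yikm,gbouz,tqimw] -> 14 lines: acmg cbed yjh yikm gbouz tqimw bjgr sdz powvt zqd wgd oif pnrkx ipja
Hunk 2: at line 7 remove [powvt,zqd,wgd] add [wvx] -> 12 lines: acmg cbed yjh yikm gbouz tqimw bjgr sdz wvx oif pnrkx ipja
Hunk 3: at line 3 remove [gbouz] add [uctn] -> 12 lines: acmg cbed yjh yikm uctn tqimw bjgr sdz wvx oif pnrkx ipja
Hunk 4: at line 5 remove [tqimw,bjgr] add [xhknb,azu,vjmb] -> 13 lines: acmg cbed yjh yikm uctn xhknb azu vjmb sdz wvx oif pnrkx ipja
Hunk 5: at line 8 remove [sdz] add [aha,tmt,rbb] -> 15 lines: acmg cbed yjh yikm uctn xhknb azu vjmb aha tmt rbb wvx oif pnrkx ipja

Answer: acmg
cbed
yjh
yikm
uctn
xhknb
azu
vjmb
aha
tmt
rbb
wvx
oif
pnrkx
ipja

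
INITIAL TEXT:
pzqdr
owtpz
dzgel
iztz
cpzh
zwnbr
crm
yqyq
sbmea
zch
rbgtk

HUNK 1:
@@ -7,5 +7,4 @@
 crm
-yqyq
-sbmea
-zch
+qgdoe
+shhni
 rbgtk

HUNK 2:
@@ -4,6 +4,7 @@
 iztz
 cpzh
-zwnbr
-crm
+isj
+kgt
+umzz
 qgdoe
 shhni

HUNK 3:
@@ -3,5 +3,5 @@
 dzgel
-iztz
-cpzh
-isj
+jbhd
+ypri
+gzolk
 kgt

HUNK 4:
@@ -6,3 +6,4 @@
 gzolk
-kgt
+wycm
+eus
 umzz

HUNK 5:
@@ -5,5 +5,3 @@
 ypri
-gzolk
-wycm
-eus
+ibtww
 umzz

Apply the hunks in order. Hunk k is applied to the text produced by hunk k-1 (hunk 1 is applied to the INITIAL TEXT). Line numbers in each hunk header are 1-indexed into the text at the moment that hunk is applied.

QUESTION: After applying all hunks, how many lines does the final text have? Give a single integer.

Hunk 1: at line 7 remove [yqyq,sbmea,zch] add [qgdoe,shhni] -> 10 lines: pzqdr owtpz dzgel iztz cpzh zwnbr crm qgdoe shhni rbgtk
Hunk 2: at line 4 remove [zwnbr,crm] add [isj,kgt,umzz] -> 11 lines: pzqdr owtpz dzgel iztz cpzh isj kgt umzz qgdoe shhni rbgtk
Hunk 3: at line 3 remove [iztz,cpzh,isj] add [jbhd,ypri,gzolk] -> 11 lines: pzqdr owtpz dzgel jbhd ypri gzolk kgt umzz qgdoe shhni rbgtk
Hunk 4: at line 6 remove [kgt] add [wycm,eus] -> 12 lines: pzqdr owtpz dzgel jbhd ypri gzolk wycm eus umzz qgdoe shhni rbgtk
Hunk 5: at line 5 remove [gzolk,wycm,eus] add [ibtww] -> 10 lines: pzqdr owtpz dzgel jbhd ypri ibtww umzz qgdoe shhni rbgtk
Final line count: 10

Answer: 10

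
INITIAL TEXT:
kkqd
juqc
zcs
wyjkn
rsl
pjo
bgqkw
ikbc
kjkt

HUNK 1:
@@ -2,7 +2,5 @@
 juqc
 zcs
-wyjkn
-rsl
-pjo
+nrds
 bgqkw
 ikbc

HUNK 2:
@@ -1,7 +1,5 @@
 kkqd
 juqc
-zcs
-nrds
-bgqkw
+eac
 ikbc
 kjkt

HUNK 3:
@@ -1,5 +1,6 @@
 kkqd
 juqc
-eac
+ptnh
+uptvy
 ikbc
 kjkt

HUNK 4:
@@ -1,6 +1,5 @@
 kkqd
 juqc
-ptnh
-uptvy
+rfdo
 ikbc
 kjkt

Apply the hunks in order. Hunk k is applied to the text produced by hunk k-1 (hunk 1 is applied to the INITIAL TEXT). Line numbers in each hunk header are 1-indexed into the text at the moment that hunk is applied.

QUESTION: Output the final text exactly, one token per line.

Hunk 1: at line 2 remove [wyjkn,rsl,pjo] add [nrds] -> 7 lines: kkqd juqc zcs nrds bgqkw ikbc kjkt
Hunk 2: at line 1 remove [zcs,nrds,bgqkw] add [eac] -> 5 lines: kkqd juqc eac ikbc kjkt
Hunk 3: at line 1 remove [eac] add [ptnh,uptvy] -> 6 lines: kkqd juqc ptnh uptvy ikbc kjkt
Hunk 4: at line 1 remove [ptnh,uptvy] add [rfdo] -> 5 lines: kkqd juqc rfdo ikbc kjkt

Answer: kkqd
juqc
rfdo
ikbc
kjkt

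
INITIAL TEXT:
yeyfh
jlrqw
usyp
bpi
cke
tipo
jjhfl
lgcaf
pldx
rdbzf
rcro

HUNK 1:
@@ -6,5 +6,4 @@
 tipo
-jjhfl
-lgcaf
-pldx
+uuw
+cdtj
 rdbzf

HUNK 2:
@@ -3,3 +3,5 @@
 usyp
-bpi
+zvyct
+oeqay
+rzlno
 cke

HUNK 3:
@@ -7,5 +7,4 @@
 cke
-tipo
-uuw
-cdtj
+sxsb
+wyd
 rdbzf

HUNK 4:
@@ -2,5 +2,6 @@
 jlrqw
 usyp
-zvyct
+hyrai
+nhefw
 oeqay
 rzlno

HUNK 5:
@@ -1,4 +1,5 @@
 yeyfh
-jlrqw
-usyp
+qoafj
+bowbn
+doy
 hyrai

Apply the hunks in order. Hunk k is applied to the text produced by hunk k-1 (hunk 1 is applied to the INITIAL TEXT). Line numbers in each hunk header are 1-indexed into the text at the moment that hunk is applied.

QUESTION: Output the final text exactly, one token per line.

Answer: yeyfh
qoafj
bowbn
doy
hyrai
nhefw
oeqay
rzlno
cke
sxsb
wyd
rdbzf
rcro

Derivation:
Hunk 1: at line 6 remove [jjhfl,lgcaf,pldx] add [uuw,cdtj] -> 10 lines: yeyfh jlrqw usyp bpi cke tipo uuw cdtj rdbzf rcro
Hunk 2: at line 3 remove [bpi] add [zvyct,oeqay,rzlno] -> 12 lines: yeyfh jlrqw usyp zvyct oeqay rzlno cke tipo uuw cdtj rdbzf rcro
Hunk 3: at line 7 remove [tipo,uuw,cdtj] add [sxsb,wyd] -> 11 lines: yeyfh jlrqw usyp zvyct oeqay rzlno cke sxsb wyd rdbzf rcro
Hunk 4: at line 2 remove [zvyct] add [hyrai,nhefw] -> 12 lines: yeyfh jlrqw usyp hyrai nhefw oeqay rzlno cke sxsb wyd rdbzf rcro
Hunk 5: at line 1 remove [jlrqw,usyp] add [qoafj,bowbn,doy] -> 13 lines: yeyfh qoafj bowbn doy hyrai nhefw oeqay rzlno cke sxsb wyd rdbzf rcro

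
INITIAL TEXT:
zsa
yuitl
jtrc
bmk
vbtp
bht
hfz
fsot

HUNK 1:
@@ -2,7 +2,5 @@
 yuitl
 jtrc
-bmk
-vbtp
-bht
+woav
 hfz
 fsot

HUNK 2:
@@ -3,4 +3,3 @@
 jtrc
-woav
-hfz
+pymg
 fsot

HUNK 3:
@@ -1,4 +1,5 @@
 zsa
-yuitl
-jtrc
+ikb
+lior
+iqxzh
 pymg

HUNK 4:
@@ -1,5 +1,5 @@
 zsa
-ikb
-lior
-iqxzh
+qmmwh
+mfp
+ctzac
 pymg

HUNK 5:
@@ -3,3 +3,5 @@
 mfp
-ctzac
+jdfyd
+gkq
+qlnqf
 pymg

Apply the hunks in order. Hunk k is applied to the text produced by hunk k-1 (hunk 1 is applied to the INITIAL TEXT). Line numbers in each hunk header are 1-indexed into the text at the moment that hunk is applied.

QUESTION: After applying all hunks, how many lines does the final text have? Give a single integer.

Hunk 1: at line 2 remove [bmk,vbtp,bht] add [woav] -> 6 lines: zsa yuitl jtrc woav hfz fsot
Hunk 2: at line 3 remove [woav,hfz] add [pymg] -> 5 lines: zsa yuitl jtrc pymg fsot
Hunk 3: at line 1 remove [yuitl,jtrc] add [ikb,lior,iqxzh] -> 6 lines: zsa ikb lior iqxzh pymg fsot
Hunk 4: at line 1 remove [ikb,lior,iqxzh] add [qmmwh,mfp,ctzac] -> 6 lines: zsa qmmwh mfp ctzac pymg fsot
Hunk 5: at line 3 remove [ctzac] add [jdfyd,gkq,qlnqf] -> 8 lines: zsa qmmwh mfp jdfyd gkq qlnqf pymg fsot
Final line count: 8

Answer: 8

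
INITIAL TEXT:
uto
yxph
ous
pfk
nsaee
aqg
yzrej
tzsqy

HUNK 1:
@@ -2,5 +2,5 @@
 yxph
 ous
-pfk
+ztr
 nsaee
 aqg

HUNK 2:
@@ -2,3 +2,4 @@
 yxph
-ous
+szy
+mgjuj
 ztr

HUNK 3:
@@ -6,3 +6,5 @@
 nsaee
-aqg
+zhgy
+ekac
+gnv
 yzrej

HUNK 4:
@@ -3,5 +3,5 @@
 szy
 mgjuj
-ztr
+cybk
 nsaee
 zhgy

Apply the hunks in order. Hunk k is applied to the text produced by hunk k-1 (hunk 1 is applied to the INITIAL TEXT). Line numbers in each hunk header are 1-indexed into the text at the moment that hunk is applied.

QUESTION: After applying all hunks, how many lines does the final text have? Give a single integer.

Hunk 1: at line 2 remove [pfk] add [ztr] -> 8 lines: uto yxph ous ztr nsaee aqg yzrej tzsqy
Hunk 2: at line 2 remove [ous] add [szy,mgjuj] -> 9 lines: uto yxph szy mgjuj ztr nsaee aqg yzrej tzsqy
Hunk 3: at line 6 remove [aqg] add [zhgy,ekac,gnv] -> 11 lines: uto yxph szy mgjuj ztr nsaee zhgy ekac gnv yzrej tzsqy
Hunk 4: at line 3 remove [ztr] add [cybk] -> 11 lines: uto yxph szy mgjuj cybk nsaee zhgy ekac gnv yzrej tzsqy
Final line count: 11

Answer: 11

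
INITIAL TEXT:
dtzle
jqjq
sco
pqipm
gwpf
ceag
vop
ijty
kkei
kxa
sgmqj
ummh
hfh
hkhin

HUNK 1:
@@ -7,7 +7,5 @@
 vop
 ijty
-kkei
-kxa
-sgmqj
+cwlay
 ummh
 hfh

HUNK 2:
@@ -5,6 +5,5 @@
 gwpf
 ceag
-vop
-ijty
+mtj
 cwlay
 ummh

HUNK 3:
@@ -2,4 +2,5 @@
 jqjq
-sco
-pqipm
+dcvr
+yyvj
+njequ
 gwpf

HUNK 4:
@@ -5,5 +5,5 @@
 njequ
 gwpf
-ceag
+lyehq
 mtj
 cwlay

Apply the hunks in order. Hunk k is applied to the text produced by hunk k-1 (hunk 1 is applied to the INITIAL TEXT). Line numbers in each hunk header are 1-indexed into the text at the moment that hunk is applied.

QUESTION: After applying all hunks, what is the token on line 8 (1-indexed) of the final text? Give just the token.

Hunk 1: at line 7 remove [kkei,kxa,sgmqj] add [cwlay] -> 12 lines: dtzle jqjq sco pqipm gwpf ceag vop ijty cwlay ummh hfh hkhin
Hunk 2: at line 5 remove [vop,ijty] add [mtj] -> 11 lines: dtzle jqjq sco pqipm gwpf ceag mtj cwlay ummh hfh hkhin
Hunk 3: at line 2 remove [sco,pqipm] add [dcvr,yyvj,njequ] -> 12 lines: dtzle jqjq dcvr yyvj njequ gwpf ceag mtj cwlay ummh hfh hkhin
Hunk 4: at line 5 remove [ceag] add [lyehq] -> 12 lines: dtzle jqjq dcvr yyvj njequ gwpf lyehq mtj cwlay ummh hfh hkhin
Final line 8: mtj

Answer: mtj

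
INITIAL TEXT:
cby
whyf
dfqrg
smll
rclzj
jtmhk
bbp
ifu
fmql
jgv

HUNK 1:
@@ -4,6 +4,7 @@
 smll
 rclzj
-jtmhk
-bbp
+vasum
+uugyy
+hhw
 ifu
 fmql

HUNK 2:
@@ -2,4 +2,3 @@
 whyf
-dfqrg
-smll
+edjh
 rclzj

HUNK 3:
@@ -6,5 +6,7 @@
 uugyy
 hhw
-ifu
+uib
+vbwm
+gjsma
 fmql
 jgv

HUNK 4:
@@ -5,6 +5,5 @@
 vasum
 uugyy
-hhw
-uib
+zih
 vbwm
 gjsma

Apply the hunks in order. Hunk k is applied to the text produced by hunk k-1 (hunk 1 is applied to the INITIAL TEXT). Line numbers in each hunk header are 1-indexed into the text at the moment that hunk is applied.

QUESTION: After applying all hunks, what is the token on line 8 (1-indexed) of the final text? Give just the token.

Answer: vbwm

Derivation:
Hunk 1: at line 4 remove [jtmhk,bbp] add [vasum,uugyy,hhw] -> 11 lines: cby whyf dfqrg smll rclzj vasum uugyy hhw ifu fmql jgv
Hunk 2: at line 2 remove [dfqrg,smll] add [edjh] -> 10 lines: cby whyf edjh rclzj vasum uugyy hhw ifu fmql jgv
Hunk 3: at line 6 remove [ifu] add [uib,vbwm,gjsma] -> 12 lines: cby whyf edjh rclzj vasum uugyy hhw uib vbwm gjsma fmql jgv
Hunk 4: at line 5 remove [hhw,uib] add [zih] -> 11 lines: cby whyf edjh rclzj vasum uugyy zih vbwm gjsma fmql jgv
Final line 8: vbwm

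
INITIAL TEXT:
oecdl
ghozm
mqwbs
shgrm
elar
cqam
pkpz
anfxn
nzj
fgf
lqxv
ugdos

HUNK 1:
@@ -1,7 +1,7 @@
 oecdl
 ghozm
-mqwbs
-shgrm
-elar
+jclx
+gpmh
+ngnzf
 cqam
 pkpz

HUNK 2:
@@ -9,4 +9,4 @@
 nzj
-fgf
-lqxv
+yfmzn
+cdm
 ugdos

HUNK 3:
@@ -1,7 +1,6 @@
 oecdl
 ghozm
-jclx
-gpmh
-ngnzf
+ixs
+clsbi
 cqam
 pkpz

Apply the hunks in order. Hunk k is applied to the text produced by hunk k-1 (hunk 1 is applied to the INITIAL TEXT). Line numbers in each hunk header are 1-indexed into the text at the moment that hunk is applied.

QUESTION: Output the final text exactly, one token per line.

Answer: oecdl
ghozm
ixs
clsbi
cqam
pkpz
anfxn
nzj
yfmzn
cdm
ugdos

Derivation:
Hunk 1: at line 1 remove [mqwbs,shgrm,elar] add [jclx,gpmh,ngnzf] -> 12 lines: oecdl ghozm jclx gpmh ngnzf cqam pkpz anfxn nzj fgf lqxv ugdos
Hunk 2: at line 9 remove [fgf,lqxv] add [yfmzn,cdm] -> 12 lines: oecdl ghozm jclx gpmh ngnzf cqam pkpz anfxn nzj yfmzn cdm ugdos
Hunk 3: at line 1 remove [jclx,gpmh,ngnzf] add [ixs,clsbi] -> 11 lines: oecdl ghozm ixs clsbi cqam pkpz anfxn nzj yfmzn cdm ugdos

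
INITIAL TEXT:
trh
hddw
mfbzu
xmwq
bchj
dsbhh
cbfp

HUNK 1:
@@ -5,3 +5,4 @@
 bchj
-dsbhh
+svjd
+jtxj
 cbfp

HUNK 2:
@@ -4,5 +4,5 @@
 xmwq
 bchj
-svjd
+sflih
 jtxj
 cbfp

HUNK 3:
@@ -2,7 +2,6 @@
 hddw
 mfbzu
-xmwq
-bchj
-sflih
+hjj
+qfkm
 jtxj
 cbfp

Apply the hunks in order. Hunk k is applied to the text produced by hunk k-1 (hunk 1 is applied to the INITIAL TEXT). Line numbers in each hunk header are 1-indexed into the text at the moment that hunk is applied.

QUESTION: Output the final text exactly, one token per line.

Answer: trh
hddw
mfbzu
hjj
qfkm
jtxj
cbfp

Derivation:
Hunk 1: at line 5 remove [dsbhh] add [svjd,jtxj] -> 8 lines: trh hddw mfbzu xmwq bchj svjd jtxj cbfp
Hunk 2: at line 4 remove [svjd] add [sflih] -> 8 lines: trh hddw mfbzu xmwq bchj sflih jtxj cbfp
Hunk 3: at line 2 remove [xmwq,bchj,sflih] add [hjj,qfkm] -> 7 lines: trh hddw mfbzu hjj qfkm jtxj cbfp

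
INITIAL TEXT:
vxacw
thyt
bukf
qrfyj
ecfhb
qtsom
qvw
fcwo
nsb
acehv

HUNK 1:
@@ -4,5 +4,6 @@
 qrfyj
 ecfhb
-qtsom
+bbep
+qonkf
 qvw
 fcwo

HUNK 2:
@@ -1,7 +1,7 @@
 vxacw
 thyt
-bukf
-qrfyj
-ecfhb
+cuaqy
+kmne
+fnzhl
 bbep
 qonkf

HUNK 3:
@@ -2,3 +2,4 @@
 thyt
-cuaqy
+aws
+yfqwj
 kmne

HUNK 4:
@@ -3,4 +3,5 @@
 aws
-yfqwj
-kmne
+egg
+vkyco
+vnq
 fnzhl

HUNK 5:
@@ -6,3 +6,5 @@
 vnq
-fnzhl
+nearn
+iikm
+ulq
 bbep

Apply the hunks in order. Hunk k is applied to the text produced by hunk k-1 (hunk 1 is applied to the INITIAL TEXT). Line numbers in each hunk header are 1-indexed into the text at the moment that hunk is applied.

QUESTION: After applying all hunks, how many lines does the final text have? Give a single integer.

Answer: 15

Derivation:
Hunk 1: at line 4 remove [qtsom] add [bbep,qonkf] -> 11 lines: vxacw thyt bukf qrfyj ecfhb bbep qonkf qvw fcwo nsb acehv
Hunk 2: at line 1 remove [bukf,qrfyj,ecfhb] add [cuaqy,kmne,fnzhl] -> 11 lines: vxacw thyt cuaqy kmne fnzhl bbep qonkf qvw fcwo nsb acehv
Hunk 3: at line 2 remove [cuaqy] add [aws,yfqwj] -> 12 lines: vxacw thyt aws yfqwj kmne fnzhl bbep qonkf qvw fcwo nsb acehv
Hunk 4: at line 3 remove [yfqwj,kmne] add [egg,vkyco,vnq] -> 13 lines: vxacw thyt aws egg vkyco vnq fnzhl bbep qonkf qvw fcwo nsb acehv
Hunk 5: at line 6 remove [fnzhl] add [nearn,iikm,ulq] -> 15 lines: vxacw thyt aws egg vkyco vnq nearn iikm ulq bbep qonkf qvw fcwo nsb acehv
Final line count: 15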